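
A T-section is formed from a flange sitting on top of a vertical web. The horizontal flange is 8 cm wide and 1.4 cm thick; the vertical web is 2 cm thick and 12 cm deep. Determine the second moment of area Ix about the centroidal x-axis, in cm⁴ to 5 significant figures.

Split into non-overlapping primitives; take the origin at the lower-left of the bounding box.
Flange: 8 × 1.4, A = 11.2 cm², y = 12.7 cm, Ī = 1.829333 cm⁴.
Web: 2 × 12, A = 24 cm², y = 6 cm, Ī = 288 cm⁴.
Centroid: ȳ = ΣA·y / ΣA = 8.131818 cm.
Transfer each piece to the centroidal x-axis using Ī + A·d² with d = y − 8.131818:
  flange: d = 4.568182 cm → contributes +235.5541 cm⁴
  web: d = -2.131818 cm → contributes +397.0716 cm⁴
Total I = 632.6257 cm⁴.

Ix ≈ 632.63 cm⁴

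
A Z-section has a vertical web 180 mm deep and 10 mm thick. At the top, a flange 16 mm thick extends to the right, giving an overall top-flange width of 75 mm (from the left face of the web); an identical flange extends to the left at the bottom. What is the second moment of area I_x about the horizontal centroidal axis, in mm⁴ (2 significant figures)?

I_x ≈ 1.9 × 10⁷ mm⁴

Decompose the section into non-overlapping parts with the origin at the bottom-left of its bounding rectangle.
Web: 10 × 180, A = 1 800 mm², y = 90 mm, Ī = 4 860 000 mm⁴.
Top flange (beyond web): 65 × 16, A = 1 040 mm², y = 172 mm, Ī = 22 187 mm⁴.
Bottom flange (beyond web): 65 × 16, A = 1 040 mm², y = 8 mm, Ī = 22 187 mm⁴.
Centroid: ȳ = ΣA·y / ΣA = 90 mm.
Transfer each piece to the horizontal centroidal axis using Ī + A·d² with d = y − 90:
  web: d = 0 mm → contributes +4 860 000 mm⁴
  top flange (beyond web): d = 82 mm → contributes +7 015 147 mm⁴
  bottom flange (beyond web): d = -82 mm → contributes +7 015 147 mm⁴
Total I = 18 890 293 mm⁴.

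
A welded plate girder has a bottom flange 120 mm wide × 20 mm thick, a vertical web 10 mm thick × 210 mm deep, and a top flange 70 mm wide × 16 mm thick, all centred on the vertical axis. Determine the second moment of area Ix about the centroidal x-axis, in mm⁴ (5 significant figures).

Treat the section as a set of non-overlapping primitives; coordinates are from the bounding-box lower-left.
Bottom plate: 120 × 20, A = 2 400 mm², y = 10 mm, Ī = 80 000 mm⁴.
Web plate: 10 × 210, A = 2 100 mm², y = 125 mm, Ī = 7 717 500 mm⁴.
Top plate: 70 × 16, A = 1 120 mm², y = 238 mm, Ī = 23893.33 mm⁴.
Centroid: ȳ = ΣA·y / ΣA = 98.40925 mm.
Transfer each piece to the centroidal x-axis using Ī + A·d² with d = y − 98.40925:
  bottom plate: d = -88.40925 mm → contributes +18 838 870 mm⁴
  web plate: d = 26.59075 mm → contributes +9 202 342 mm⁴
  top plate: d = 139.5907 mm → contributes +21 847 739 mm⁴
Total I = 49 888 952 mm⁴.

Ix ≈ 4.9889 × 10⁷ mm⁴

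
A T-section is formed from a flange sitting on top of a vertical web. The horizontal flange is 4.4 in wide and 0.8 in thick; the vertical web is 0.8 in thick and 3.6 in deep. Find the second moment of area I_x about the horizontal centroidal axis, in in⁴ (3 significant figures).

Treat the section as a set of non-overlapping primitives; coordinates are from the bounding-box lower-left.
Flange: 4.4 × 0.8, A = 3.52 in², y = 4 in, Ī = 0.18773 in⁴.
Web: 0.8 × 3.6, A = 2.88 in², y = 1.8 in, Ī = 3.1104 in⁴.
Centroid: ȳ = ΣA·y / ΣA = 3.01 in.
Transfer each piece to the horizontal centroidal axis using Ī + A·d² with d = y − 3.01:
  flange: d = 0.99 in → contributes +3.6377 in⁴
  web: d = -1.21 in → contributes +7.327 in⁴
Total I = 10.965 in⁴.

I_x ≈ 11.0 in⁴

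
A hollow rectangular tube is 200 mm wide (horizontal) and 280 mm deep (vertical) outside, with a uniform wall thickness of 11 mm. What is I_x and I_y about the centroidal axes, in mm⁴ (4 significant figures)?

I_x ≈ 1.111 × 10⁸ mm⁴, I_y ≈ 6.541 × 10⁷ mm⁴

Split into non-overlapping primitives; take the origin at the lower-left of the bounding box.
Outer rectangle: 200 × 280, A = 56 000 mm², y = 140 mm, Ī = 365 866 667 mm⁴.
Inner void (subtracted): 178 × 258, A = 45 924 mm², y = 140 mm, Ī = 254 740 428 mm⁴.
By symmetry the centroid is at mid-height, ȳ = 140 mm.
All pieces are centred on the centroidal x-axis, so I = ΣĪ (holes subtracted) = 111 126 239 mm⁴.
Repeating about the centroidal y-axis gives I_y = 65 411 999 mm⁴.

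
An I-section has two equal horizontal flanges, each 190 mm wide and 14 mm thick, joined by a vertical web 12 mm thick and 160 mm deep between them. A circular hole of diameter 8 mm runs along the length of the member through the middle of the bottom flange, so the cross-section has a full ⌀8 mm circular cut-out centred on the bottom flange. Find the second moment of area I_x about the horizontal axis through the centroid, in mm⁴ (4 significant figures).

Treat the section as a set of non-overlapping primitives; coordinates are from the bounding-box lower-left.
Bottom flange: 190 × 14, A = 2 660 mm², y = 7 mm, Ī = 43446.7 mm⁴.
Web: 12 × 160, A = 1 920 mm², y = 94 mm, Ī = 4 096 000 mm⁴.
Top flange: 190 × 14, A = 2 660 mm², y = 181 mm, Ī = 43446.7 mm⁴.
Hole (subtracted): ⌀8, A = 50.2655 mm², y = 7 mm, Ī = 201.062 mm⁴.
Centroid: ȳ = ΣA·y / ΣA = 94.6082 mm.
Transfer each piece to the horizontal axis through the centroid using Ī + A·d² with d = y − 94.6082:
  bottom flange: d = -87.6082 mm → contributes +20 459 489 mm⁴
  web: d = -0.608242 mm → contributes +4 096 710 mm⁴
  top flange: d = 86.3918 mm → contributes +19 896 452 mm⁴
  hole: d = -87.6082 mm → contributes −385 999 mm⁴
Total I = 44 066 653 mm⁴.

I_x ≈ 4.407 × 10⁷ mm⁴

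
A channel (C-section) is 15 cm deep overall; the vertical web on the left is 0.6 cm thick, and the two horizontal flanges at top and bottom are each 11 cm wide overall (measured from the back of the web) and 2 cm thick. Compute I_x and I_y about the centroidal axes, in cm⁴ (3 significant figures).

Break the section into simple shapes (no overlaps), measuring from the bottom-left corner of the bounding box.
Web: 0.6 × 15, A = 9 cm², y = 7.5 cm, Ī = 168.75 cm⁴.
Top flange (beyond web): 10.4 × 2, A = 20.8 cm², y = 14 cm, Ī = 6.9333 cm⁴.
Bottom flange (beyond web): 10.4 × 2, A = 20.8 cm², y = 1 cm, Ī = 6.9333 cm⁴.
By symmetry the centroid is at mid-height, ȳ = 7.5 cm.
Transfer each piece to the centroidal x-axis using Ī + A·d² with d = y − 7.5:
  web: d = 0 cm → contributes +168.75 cm⁴
  top flange (beyond web): d = 6.5 cm → contributes +885.73 cm⁴
  bottom flange (beyond web): d = -6.5 cm → contributes +885.73 cm⁴
Total I = 1940.2 cm⁴.
For the y-axis: x̄ = 4.8217 cm.
Repeating about the centroidal y-axis gives I_y = 599.05 cm⁴.

I_x ≈ 1940 cm⁴, I_y ≈ 599 cm⁴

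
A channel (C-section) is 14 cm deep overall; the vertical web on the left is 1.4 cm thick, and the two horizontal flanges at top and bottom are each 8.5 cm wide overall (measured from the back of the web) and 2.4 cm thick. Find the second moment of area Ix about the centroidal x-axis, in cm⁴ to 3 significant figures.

Decompose the section into non-overlapping parts with the origin at the bottom-left of its bounding rectangle.
Web: 1.4 × 14, A = 19.6 cm², y = 7 cm, Ī = 320.13 cm⁴.
Top flange (beyond web): 7.1 × 2.4, A = 17.04 cm², y = 12.8 cm, Ī = 8.1792 cm⁴.
Bottom flange (beyond web): 7.1 × 2.4, A = 17.04 cm², y = 1.2 cm, Ī = 8.1792 cm⁴.
By symmetry the centroid is at mid-height, ȳ = 7 cm.
Transfer each piece to the centroidal x-axis using Ī + A·d² with d = y − 7:
  web: d = 0 cm → contributes +320.13 cm⁴
  top flange (beyond web): d = 5.8 cm → contributes +581.4 cm⁴
  bottom flange (beyond web): d = -5.8 cm → contributes +581.4 cm⁴
Total I = 1482.9 cm⁴.

Ix ≈ 1480 cm⁴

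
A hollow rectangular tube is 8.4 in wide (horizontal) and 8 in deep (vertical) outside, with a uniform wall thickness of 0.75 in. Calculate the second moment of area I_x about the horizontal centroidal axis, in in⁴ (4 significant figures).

Treat the section as a set of non-overlapping primitives; coordinates are from the bounding-box lower-left.
Outer rectangle: 8.4 × 8, A = 67.2 in², y = 4 in, Ī = 358.4 in⁴.
Inner void (subtracted): 6.9 × 6.5, A = 44.85 in², y = 4 in, Ī = 157.909 in⁴.
By symmetry the centroid is at mid-height, ȳ = 4 in.
All pieces are centred on the horizontal centroidal axis, so I = ΣĪ (holes subtracted) = 200.491 in⁴.

I_x ≈ 200.5 in⁴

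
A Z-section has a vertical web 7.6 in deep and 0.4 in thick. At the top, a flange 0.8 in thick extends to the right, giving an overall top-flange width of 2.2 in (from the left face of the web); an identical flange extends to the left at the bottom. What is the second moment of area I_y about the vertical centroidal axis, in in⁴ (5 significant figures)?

Split into non-overlapping primitives; take the origin at the lower-left of the bounding box.
Web: 0.4 × 7.6, A = 3.04 in², x = 2 in, Ī = 0.04053333 in⁴.
Top flange (beyond web): 1.8 × 0.8, A = 1.44 in², x = 3.1 in, Ī = 0.3888 in⁴.
Bottom flange (beyond web): 1.8 × 0.8, A = 1.44 in², x = 0.9 in, Ī = 0.3888 in⁴.
Centroid: x̄ = ΣA·x / ΣA = 2 in.
Transfer each piece to the vertical centroidal axis using Ī + A·d² with d = x − 2:
  web: d = 0 in → contributes +0.04053333 in⁴
  top flange (beyond web): d = 1.1 in → contributes +2.1312 in⁴
  bottom flange (beyond web): d = -1.1 in → contributes +2.1312 in⁴
Total I = 4.302933 in⁴.

I_y ≈ 4.3029 in⁴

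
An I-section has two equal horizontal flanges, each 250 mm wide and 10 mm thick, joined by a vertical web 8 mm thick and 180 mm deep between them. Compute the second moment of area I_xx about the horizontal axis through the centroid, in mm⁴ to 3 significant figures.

I_xx ≈ 4.91 × 10⁷ mm⁴

Split into non-overlapping primitives; take the origin at the lower-left of the bounding box.
Bottom flange: 250 × 10, A = 2 500 mm², y = 5 mm, Ī = 20 833 mm⁴.
Web: 8 × 180, A = 1 440 mm², y = 100 mm, Ī = 3 888 000 mm⁴.
Top flange: 250 × 10, A = 2 500 mm², y = 195 mm, Ī = 20 833 mm⁴.
By symmetry the centroid is at mid-height, ȳ = 100 mm.
Transfer each piece to the horizontal axis through the centroid using Ī + A·d² with d = y − 100:
  bottom flange: d = -95 mm → contributes +22 583 333 mm⁴
  web: d = 0 mm → contributes +3 888 000 mm⁴
  top flange: d = 95 mm → contributes +22 583 333 mm⁴
Total I = 49 054 667 mm⁴.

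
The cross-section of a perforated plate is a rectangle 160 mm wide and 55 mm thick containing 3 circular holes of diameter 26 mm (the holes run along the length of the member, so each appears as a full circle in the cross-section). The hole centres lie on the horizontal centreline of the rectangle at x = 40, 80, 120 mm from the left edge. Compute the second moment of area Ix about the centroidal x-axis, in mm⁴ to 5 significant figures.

Ix ≈ 2.1510 × 10⁶ mm⁴

Split into non-overlapping primitives; take the origin at the lower-left of the bounding box.
Plate: 160 × 55, A = 8 800 mm², y = 27.5 mm, Ī = 2 218 333 mm⁴.
Hole 1 (subtracted): ⌀26, A = 530.9292 mm², y = 27.5 mm, Ī = 22431.76 mm⁴.
Hole 2 (subtracted): ⌀26, A = 530.9292 mm², y = 27.5 mm, Ī = 22431.76 mm⁴.
Hole 3 (subtracted): ⌀26, A = 530.9292 mm², y = 27.5 mm, Ī = 22431.76 mm⁴.
By symmetry the centroid is at mid-height, ȳ = 27.5 mm.
All pieces are centred on the centroidal x-axis, so I = ΣĪ (holes subtracted) = 2 151 038 mm⁴.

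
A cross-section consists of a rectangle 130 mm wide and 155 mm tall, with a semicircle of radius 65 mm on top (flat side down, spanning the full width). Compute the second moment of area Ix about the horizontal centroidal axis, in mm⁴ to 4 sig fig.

Decompose the section into non-overlapping parts with the origin at the bottom-left of its bounding rectangle.
Rectangular body: 130 × 155, A = 20 150 mm², y = 77.5 mm, Ī = 40 341 979 mm⁴.
Semicircular cap: semicircle r = 65, A = 6636.61 mm², y = 182.587 mm, Ī = 1 959 230 mm⁴.
Centroid: ȳ = ΣA·y / ΣA = 103.536 mm.
Transfer each piece to the horizontal centroidal axis using Ī + A·d² with d = y − 103.536:
  rectangular body: d = -26.0362 mm → contributes +54 001 309 mm⁴
  semicircular cap: d = 79.0507 mm → contributes +43 431 504 mm⁴
Total I = 97 432 812 mm⁴.

Ix ≈ 9.743 × 10⁷ mm⁴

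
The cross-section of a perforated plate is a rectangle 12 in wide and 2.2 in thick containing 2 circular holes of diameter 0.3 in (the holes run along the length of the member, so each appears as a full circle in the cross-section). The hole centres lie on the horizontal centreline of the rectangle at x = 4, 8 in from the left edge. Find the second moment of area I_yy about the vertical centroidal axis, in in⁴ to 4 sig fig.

Break the section into simple shapes (no overlaps), measuring from the bottom-left corner of the bounding box.
Plate: 12 × 2.2, A = 26.4 in², x = 6 in, Ī = 316.8 in⁴.
Hole 1 (subtracted): ⌀0.3, A = 0.0706858 in², x = 4 in, Ī = 0.000397608 in⁴.
Hole 2 (subtracted): ⌀0.3, A = 0.0706858 in², x = 8 in, Ī = 0.000397608 in⁴.
By symmetry the centroid is at mid-width, x̄ = 6 in.
Transfer each piece to the vertical centroidal axis using Ī + A·d² with d = x − 6:
  plate: d = 0 in → contributes +316.8 in⁴
  hole 1: d = -2 in → contributes −0.283141 in⁴
  hole 2: d = 2 in → contributes −0.283141 in⁴
Total I = 316.234 in⁴.

I_yy ≈ 316.2 in⁴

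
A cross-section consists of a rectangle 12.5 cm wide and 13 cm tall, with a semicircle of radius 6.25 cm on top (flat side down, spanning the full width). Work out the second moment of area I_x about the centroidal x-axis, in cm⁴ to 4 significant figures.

I_x ≈ 6187 cm⁴

Split into non-overlapping primitives; take the origin at the lower-left of the bounding box.
Rectangular body: 12.5 × 13, A = 162.5 cm², y = 6.5 cm, Ī = 2288.54 cm⁴.
Semicircular cap: semicircle r = 6.25, A = 61.3592 cm², y = 15.6526 cm, Ī = 167.476 cm⁴.
Centroid: ȳ = ΣA·y / ΣA = 9.0087 cm.
Transfer each piece to the centroidal x-axis using Ī + A·d² with d = y − 9.0087:
  rectangular body: d = -2.5087 cm → contributes +3311.25 cm⁴
  semicircular cap: d = 6.64388 cm → contributes +2875.95 cm⁴
Total I = 6187.19 cm⁴.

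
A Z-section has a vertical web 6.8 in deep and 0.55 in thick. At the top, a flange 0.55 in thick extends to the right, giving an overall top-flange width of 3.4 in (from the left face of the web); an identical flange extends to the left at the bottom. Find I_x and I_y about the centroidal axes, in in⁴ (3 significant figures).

I_x ≈ 45.1 in⁴, I_y ≈ 11.3 in⁴

Decompose the section into non-overlapping parts with the origin at the bottom-left of its bounding rectangle.
Web: 0.55 × 6.8, A = 3.74 in², y = 3.4 in, Ī = 14.411 in⁴.
Top flange (beyond web): 2.85 × 0.55, A = 1.5675 in², y = 6.525 in, Ī = 0.039514 in⁴.
Bottom flange (beyond web): 2.85 × 0.55, A = 1.5675 in², y = 0.275 in, Ī = 0.039514 in⁴.
Centroid: ȳ = ΣA·y / ΣA = 3.4 in.
Transfer each piece to the centroidal x-axis using Ī + A·d² with d = y − 3.4:
  web: d = 0 in → contributes +14.411 in⁴
  top flange (beyond web): d = 3.125 in → contributes +15.347 in⁴
  bottom flange (beyond web): d = -3.125 in → contributes +15.347 in⁴
Total I = 45.106 in⁴.
For the y-axis: x̄ = 3.125 in.
Repeating about the centroidal y-axis gives I_y = 11.276 in⁴.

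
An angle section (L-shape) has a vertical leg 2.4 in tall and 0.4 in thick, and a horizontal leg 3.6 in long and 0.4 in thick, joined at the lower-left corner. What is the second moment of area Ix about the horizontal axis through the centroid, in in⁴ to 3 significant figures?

Ix ≈ 1.03 in⁴

Break the section into simple shapes (no overlaps), measuring from the bottom-left corner of the bounding box.
Vertical leg: 0.4 × 2.4, A = 0.96 in², y = 1.2 in, Ī = 0.4608 in⁴.
Horizontal leg (remainder): 3.2 × 0.4, A = 1.28 in², y = 0.2 in, Ī = 0.017067 in⁴.
Centroid: ȳ = ΣA·y / ΣA = 0.62857 in.
Transfer each piece to the horizontal axis through the centroid using Ī + A·d² with d = y − 0.62857:
  vertical leg: d = 0.57143 in → contributes +0.77427 in⁴
  horizontal leg (remainder): d = -0.42857 in → contributes +0.25217 in⁴
Total I = 1.0264 in⁴.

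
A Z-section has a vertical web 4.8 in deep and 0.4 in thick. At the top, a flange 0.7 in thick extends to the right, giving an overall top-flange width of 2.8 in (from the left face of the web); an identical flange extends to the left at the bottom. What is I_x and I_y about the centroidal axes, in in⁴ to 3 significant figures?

Treat the section as a set of non-overlapping primitives; coordinates are from the bounding-box lower-left.
Web: 0.4 × 4.8, A = 1.92 in², y = 2.4 in, Ī = 3.6864 in⁴.
Top flange (beyond web): 2.4 × 0.7, A = 1.68 in², y = 4.45 in, Ī = 0.0686 in⁴.
Bottom flange (beyond web): 2.4 × 0.7, A = 1.68 in², y = 0.35 in, Ī = 0.0686 in⁴.
Centroid: ȳ = ΣA·y / ΣA = 2.4 in.
Transfer each piece to the centroidal x-axis using Ī + A·d² with d = y − 2.4:
  web: d = 0 in → contributes +3.6864 in⁴
  top flange (beyond web): d = 2.05 in → contributes +7.1288 in⁴
  bottom flange (beyond web): d = -2.05 in → contributes +7.1288 in⁴
Total I = 17.944 in⁴.
For the y-axis: x̄ = 2.6 in.
Repeating about the centroidal y-axis gives I_y = 8.224 in⁴.

I_x ≈ 17.9 in⁴, I_y ≈ 8.22 in⁴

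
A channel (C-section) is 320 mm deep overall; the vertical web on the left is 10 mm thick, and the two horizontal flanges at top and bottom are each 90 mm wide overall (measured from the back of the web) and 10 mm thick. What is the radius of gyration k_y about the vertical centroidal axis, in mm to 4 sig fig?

k_y ≈ 25.17 mm

Break the section into simple shapes (no overlaps), measuring from the bottom-left corner of the bounding box.
Web: 10 × 320, A = 3 200 mm², x = 5 mm, Ī = 26666.7 mm⁴.
Top flange (beyond web): 80 × 10, A = 800 mm², x = 50 mm, Ī = 426 667 mm⁴.
Bottom flange (beyond web): 80 × 10, A = 800 mm², x = 50 mm, Ī = 426 667 mm⁴.
Centroid: x̄ = ΣA·x / ΣA = 20 mm.
Transfer each piece to the vertical centroidal axis using Ī + A·d² with d = x − 20:
  web: d = -15 mm → contributes +746 667 mm⁴
  top flange (beyond web): d = 30 mm → contributes +1 146 667 mm⁴
  bottom flange (beyond web): d = 30 mm → contributes +1 146 667 mm⁴
Total I = 3 040 000 mm⁴.
Radius of gyration: k = √(I/A) = √(3 040 000 / 4 800) = 25.1661 mm.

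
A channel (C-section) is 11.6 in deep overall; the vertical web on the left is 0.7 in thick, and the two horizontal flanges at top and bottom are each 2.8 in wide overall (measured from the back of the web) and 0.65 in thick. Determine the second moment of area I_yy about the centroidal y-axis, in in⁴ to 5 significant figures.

I_yy ≈ 5.3393 in⁴

Split into non-overlapping primitives; take the origin at the lower-left of the bounding box.
Web: 0.7 × 11.6, A = 8.12 in², x = 0.35 in, Ī = 0.3315667 in⁴.
Top flange (beyond web): 2.1 × 0.65, A = 1.365 in², x = 1.75 in, Ī = 0.5016375 in⁴.
Bottom flange (beyond web): 2.1 × 0.65, A = 1.365 in², x = 1.75 in, Ī = 0.5016375 in⁴.
Centroid: x̄ = ΣA·x / ΣA = 0.7022581 in.
Transfer each piece to the centroidal y-axis using Ī + A·d² with d = x − 0.7022581:
  web: d = -0.3522581 in → contributes +1.339143 in⁴
  top flange (beyond web): d = 1.047742 in → contributes +2.000084 in⁴
  bottom flange (beyond web): d = 1.047742 in → contributes +2.000084 in⁴
Total I = 5.339311 in⁴.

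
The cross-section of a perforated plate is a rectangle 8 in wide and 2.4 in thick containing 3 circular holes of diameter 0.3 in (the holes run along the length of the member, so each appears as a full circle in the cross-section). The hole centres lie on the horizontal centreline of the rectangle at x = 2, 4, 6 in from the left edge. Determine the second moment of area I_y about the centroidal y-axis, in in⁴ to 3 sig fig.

Break the section into simple shapes (no overlaps), measuring from the bottom-left corner of the bounding box.
Plate: 8 × 2.4, A = 19.2 in², x = 4 in, Ī = 102.4 in⁴.
Hole 1 (subtracted): ⌀0.3, A = 0.070686 in², x = 2 in, Ī = 0.00039761 in⁴.
Hole 2 (subtracted): ⌀0.3, A = 0.070686 in², x = 4 in, Ī = 0.00039761 in⁴.
Hole 3 (subtracted): ⌀0.3, A = 0.070686 in², x = 6 in, Ī = 0.00039761 in⁴.
By symmetry the centroid is at mid-width, x̄ = 4 in.
Transfer each piece to the centroidal y-axis using Ī + A·d² with d = x − 4:
  plate: d = 0 in → contributes +102.4 in⁴
  hole 1: d = -2 in → contributes −0.28314 in⁴
  hole 2: d = 0 in → contributes −0.00039761 in⁴
  hole 3: d = 2 in → contributes −0.28314 in⁴
Total I = 101.83 in⁴.

I_y ≈ 102 in⁴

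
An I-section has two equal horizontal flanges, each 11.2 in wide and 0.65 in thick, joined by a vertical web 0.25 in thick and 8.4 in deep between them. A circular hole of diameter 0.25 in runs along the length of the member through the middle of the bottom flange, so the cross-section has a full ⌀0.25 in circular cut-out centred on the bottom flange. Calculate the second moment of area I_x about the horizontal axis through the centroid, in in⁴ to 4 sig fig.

Treat the section as a set of non-overlapping primitives; coordinates are from the bounding-box lower-left.
Bottom flange: 11.2 × 0.65, A = 7.28 in², y = 0.325 in, Ī = 0.256317 in⁴.
Web: 0.25 × 8.4, A = 2.1 in², y = 4.85 in, Ī = 12.348 in⁴.
Top flange: 11.2 × 0.65, A = 7.28 in², y = 9.375 in, Ī = 0.256317 in⁴.
Hole (subtracted): ⌀0.25, A = 0.0490874 in², y = 0.325 in, Ī = 0.000191748 in⁴.
Centroid: ȳ = ΣA·y / ΣA = 4.86337 in.
Transfer each piece to the horizontal axis through the centroid using Ī + A·d² with d = y − 4.86337:
  bottom flange: d = -4.53837 in → contributes +150.201 in⁴
  web: d = -0.013372 in → contributes +12.3484 in⁴
  top flange: d = 4.51163 in → contributes +148.439 in⁴
  hole: d = -4.53837 in → contributes −1.01124 in⁴
Total I = 309.977 in⁴.

I_x ≈ 310.0 in⁴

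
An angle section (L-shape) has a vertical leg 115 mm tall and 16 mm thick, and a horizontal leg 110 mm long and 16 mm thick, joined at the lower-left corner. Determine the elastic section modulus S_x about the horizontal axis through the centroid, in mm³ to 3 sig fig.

S_x ≈ 5.12 × 10⁴ mm³

Split into non-overlapping primitives; take the origin at the lower-left of the bounding box.
Vertical leg: 16 × 115, A = 1 840 mm², y = 57.5 mm, Ī = 2 027 833 mm⁴.
Horizontal leg (remainder): 94 × 16, A = 1 504 mm², y = 8 mm, Ī = 32 085 mm⁴.
Centroid: ȳ = ΣA·y / ΣA = 35.237 mm.
Transfer each piece to the horizontal axis through the centroid using Ī + A·d² with d = y − 35.237:
  vertical leg: d = 22.263 mm → contributes +2 939 826 mm⁴
  horizontal leg (remainder): d = -27.237 mm → contributes +1 147 821 mm⁴
Total I = 4 087 647 mm⁴.
Extreme fibre distance c = 79.763 mm; S = I/c = 51 247 mm³.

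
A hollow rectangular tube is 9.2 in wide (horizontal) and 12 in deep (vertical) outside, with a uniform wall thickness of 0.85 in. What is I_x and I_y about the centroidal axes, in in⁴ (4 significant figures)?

Decompose the section into non-overlapping parts with the origin at the bottom-left of its bounding rectangle.
Outer rectangle: 9.2 × 12, A = 110.4 in², y = 6 in, Ī = 1324.8 in⁴.
Inner void (subtracted): 7.5 × 10.3, A = 77.25 in², y = 6 in, Ī = 682.954 in⁴.
By symmetry the centroid is at mid-height, ȳ = 6 in.
All pieces are centred on the centroidal x-axis, so I = ΣĪ (holes subtracted) = 641.846 in⁴.
Repeating about the centroidal y-axis gives I_y = 416.579 in⁴.

I_x ≈ 641.8 in⁴, I_y ≈ 416.6 in⁴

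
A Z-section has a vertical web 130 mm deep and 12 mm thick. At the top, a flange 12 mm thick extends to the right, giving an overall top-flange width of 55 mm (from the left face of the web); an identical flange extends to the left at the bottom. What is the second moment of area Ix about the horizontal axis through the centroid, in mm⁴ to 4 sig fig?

Ix ≈ 5.802 × 10⁶ mm⁴

Treat the section as a set of non-overlapping primitives; coordinates are from the bounding-box lower-left.
Web: 12 × 130, A = 1 560 mm², y = 65 mm, Ī = 2 197 000 mm⁴.
Top flange (beyond web): 43 × 12, A = 516 mm², y = 124 mm, Ī = 6 192 mm⁴.
Bottom flange (beyond web): 43 × 12, A = 516 mm², y = 6 mm, Ī = 6 192 mm⁴.
Centroid: ȳ = ΣA·y / ΣA = 65 mm.
Transfer each piece to the horizontal axis through the centroid using Ī + A·d² with d = y − 65:
  web: d = 0 mm → contributes +2 197 000 mm⁴
  top flange (beyond web): d = 59 mm → contributes +1 802 388 mm⁴
  bottom flange (beyond web): d = -59 mm → contributes +1 802 388 mm⁴
Total I = 5 801 776 mm⁴.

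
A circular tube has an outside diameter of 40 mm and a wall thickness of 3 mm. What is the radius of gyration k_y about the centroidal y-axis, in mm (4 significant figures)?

k_y ≈ 13.12 mm

Treat the section as a set of non-overlapping primitives; coordinates are from the bounding-box lower-left.
Outer circle: ⌀40, A = 1256.64 mm², x = 20 mm, Ī = 125 664 mm⁴.
Bore (subtracted): ⌀34, A = 907.92 mm², x = 20 mm, Ī = 65597.2 mm⁴.
By symmetry the centroid is at mid-width, x̄ = 20 mm.
All pieces are centred on the centroidal y-axis, so I = ΣĪ (holes subtracted) = 60066.5 mm⁴.
Radius of gyration: k = √(I/A) = √(60066.5 / 348.717) = 13.1244 mm.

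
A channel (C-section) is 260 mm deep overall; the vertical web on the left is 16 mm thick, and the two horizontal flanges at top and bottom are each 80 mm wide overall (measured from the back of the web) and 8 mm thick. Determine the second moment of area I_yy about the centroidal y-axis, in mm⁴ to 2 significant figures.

I_yy ≈ 1.8 × 10⁶ mm⁴

Treat the section as a set of non-overlapping primitives; coordinates are from the bounding-box lower-left.
Web: 16 × 260, A = 4 160 mm², x = 8 mm, Ī = 88 747 mm⁴.
Top flange (beyond web): 64 × 8, A = 512 mm², x = 48 mm, Ī = 174 763 mm⁴.
Bottom flange (beyond web): 64 × 8, A = 512 mm², x = 48 mm, Ī = 174 763 mm⁴.
Centroid: x̄ = ΣA·x / ΣA = 15.9 mm.
Transfer each piece to the centroidal y-axis using Ī + A·d² with d = x − 15.9:
  web: d = -7.901 mm → contributes +348 453 mm⁴
  top flange (beyond web): d = 32.1 mm → contributes +702 292 mm⁴
  bottom flange (beyond web): d = 32.1 mm → contributes +702 292 mm⁴
Total I = 1 753 037 mm⁴.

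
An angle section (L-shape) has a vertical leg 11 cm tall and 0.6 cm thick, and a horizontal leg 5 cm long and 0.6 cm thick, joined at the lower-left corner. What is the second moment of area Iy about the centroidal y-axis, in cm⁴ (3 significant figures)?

Decompose the section into non-overlapping parts with the origin at the bottom-left of its bounding rectangle.
Vertical leg: 0.6 × 11, A = 6.6 cm², x = 0.3 cm, Ī = 0.198 cm⁴.
Horizontal leg (remainder): 4.4 × 0.6, A = 2.64 cm², x = 2.8 cm, Ī = 4.2592 cm⁴.
Centroid: x̄ = ΣA·x / ΣA = 1.0143 cm.
Transfer each piece to the centroidal y-axis using Ī + A·d² with d = x − 1.0143:
  vertical leg: d = -0.71429 cm → contributes +3.5653 cm⁴
  horizontal leg (remainder): d = 1.7857 cm → contributes +12.678 cm⁴
Total I = 16.243 cm⁴.

Iy ≈ 16.2 cm⁴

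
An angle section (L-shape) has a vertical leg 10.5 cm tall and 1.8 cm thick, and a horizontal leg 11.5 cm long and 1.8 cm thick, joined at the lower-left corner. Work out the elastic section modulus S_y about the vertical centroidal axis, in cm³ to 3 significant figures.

Split into non-overlapping primitives; take the origin at the lower-left of the bounding box.
Vertical leg: 1.8 × 10.5, A = 18.9 cm², x = 0.9 cm, Ī = 5.103 cm⁴.
Horizontal leg (remainder): 9.7 × 1.8, A = 17.46 cm², x = 6.65 cm, Ī = 136.9 cm⁴.
Centroid: x̄ = ΣA·x / ΣA = 3.6611 cm.
Transfer each piece to the vertical centroidal axis using Ī + A·d² with d = x − 3.6611:
  vertical leg: d = -2.7611 cm → contributes +149.19 cm⁴
  horizontal leg (remainder): d = 2.9889 cm → contributes +292.88 cm⁴
Total I = 442.07 cm⁴.
Extreme fibre distance c = 7.8389 cm; S = I/c = 56.395 cm³.

S_y ≈ 56.4 cm³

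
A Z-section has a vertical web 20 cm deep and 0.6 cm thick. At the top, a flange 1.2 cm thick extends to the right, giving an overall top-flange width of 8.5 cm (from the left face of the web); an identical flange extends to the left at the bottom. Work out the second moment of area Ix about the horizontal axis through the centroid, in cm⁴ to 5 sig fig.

Decompose the section into non-overlapping parts with the origin at the bottom-left of its bounding rectangle.
Web: 0.6 × 20, A = 12 cm², y = 10 cm, Ī = 400 cm⁴.
Top flange (beyond web): 7.9 × 1.2, A = 9.48 cm², y = 19.4 cm, Ī = 1.1376 cm⁴.
Bottom flange (beyond web): 7.9 × 1.2, A = 9.48 cm², y = 0.6 cm, Ī = 1.1376 cm⁴.
Centroid: ȳ = ΣA·y / ΣA = 10 cm.
Transfer each piece to the horizontal axis through the centroid using Ī + A·d² with d = y − 10:
  web: d = 0 cm → contributes +400 cm⁴
  top flange (beyond web): d = 9.4 cm → contributes +838.7904 cm⁴
  bottom flange (beyond web): d = -9.4 cm → contributes +838.7904 cm⁴
Total I = 2077.581 cm⁴.

Ix ≈ 2077.6 cm⁴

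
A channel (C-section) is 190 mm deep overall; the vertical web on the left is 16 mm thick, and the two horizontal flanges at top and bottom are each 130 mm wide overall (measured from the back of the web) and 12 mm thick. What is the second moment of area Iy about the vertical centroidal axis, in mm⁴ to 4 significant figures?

Iy ≈ 9.112 × 10⁶ mm⁴

Split into non-overlapping primitives; take the origin at the lower-left of the bounding box.
Web: 16 × 190, A = 3 040 mm², x = 8 mm, Ī = 64853.3 mm⁴.
Top flange (beyond web): 114 × 12, A = 1 368 mm², x = 73 mm, Ī = 1 481 544 mm⁴.
Bottom flange (beyond web): 114 × 12, A = 1 368 mm², x = 73 mm, Ī = 1 481 544 mm⁴.
Centroid: x̄ = ΣA·x / ΣA = 38.7895 mm.
Transfer each piece to the vertical centroidal axis using Ī + A·d² with d = x − 38.7895:
  web: d = -30.7895 mm → contributes +2 946 748 mm⁴
  top flange (beyond web): d = 34.2105 mm → contributes +3 082 597 mm⁴
  bottom flange (beyond web): d = 34.2105 mm → contributes +3 082 597 mm⁴
Total I = 9 111 941 mm⁴.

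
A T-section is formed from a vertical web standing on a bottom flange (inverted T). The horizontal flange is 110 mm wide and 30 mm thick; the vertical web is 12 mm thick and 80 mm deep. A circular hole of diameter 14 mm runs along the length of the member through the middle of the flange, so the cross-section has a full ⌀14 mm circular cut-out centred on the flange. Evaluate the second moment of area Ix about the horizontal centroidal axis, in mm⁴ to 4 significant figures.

Treat the section as a set of non-overlapping primitives; coordinates are from the bounding-box lower-left.
Flange: 110 × 30, A = 3 300 mm², y = 15 mm, Ī = 247 500 mm⁴.
Web: 12 × 80, A = 960 mm², y = 70 mm, Ī = 512 000 mm⁴.
Hole (subtracted): ⌀14, A = 153.938 mm², y = 15 mm, Ī = 1885.74 mm⁴.
Centroid: ȳ = ΣA·y / ΣA = 27.859 mm.
Transfer each piece to the horizontal centroidal axis using Ī + A·d² with d = y − 27.859:
  flange: d = -12.859 mm → contributes +793 171 mm⁴
  web: d = 42.141 mm → contributes +2 216 826 mm⁴
  hole: d = -12.859 mm → contributes −27340.1 mm⁴
Total I = 2 982 657 mm⁴.

Ix ≈ 2.983 × 10⁶ mm⁴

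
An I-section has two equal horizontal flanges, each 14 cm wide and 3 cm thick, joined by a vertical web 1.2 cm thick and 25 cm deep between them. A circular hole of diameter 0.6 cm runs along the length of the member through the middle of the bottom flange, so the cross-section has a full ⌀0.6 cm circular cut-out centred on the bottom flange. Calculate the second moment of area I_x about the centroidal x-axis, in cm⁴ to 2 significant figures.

I_x ≈ 1.8 × 10⁴ cm⁴

Decompose the section into non-overlapping parts with the origin at the bottom-left of its bounding rectangle.
Bottom flange: 14 × 3, A = 42 cm², y = 1.5 cm, Ī = 31.5 cm⁴.
Web: 1.2 × 25, A = 30 cm², y = 15.5 cm, Ī = 1 563 cm⁴.
Top flange: 14 × 3, A = 42 cm², y = 29.5 cm, Ī = 31.5 cm⁴.
Hole (subtracted): ⌀0.6, A = 0.2827 cm², y = 1.5 cm, Ī = 0.006362 cm⁴.
Centroid: ȳ = ΣA·y / ΣA = 15.53 cm.
Transfer each piece to the centroidal x-axis using Ī + A·d² with d = y − 15.53:
  bottom flange: d = -14.03 cm → contributes +8 304 cm⁴
  web: d = -0.03481 cm → contributes +1 563 cm⁴
  top flange: d = 13.97 cm → contributes +8 223 cm⁴
  hole: d = -14.03 cm → contributes −55.7 cm⁴
Total I = 18 034 cm⁴.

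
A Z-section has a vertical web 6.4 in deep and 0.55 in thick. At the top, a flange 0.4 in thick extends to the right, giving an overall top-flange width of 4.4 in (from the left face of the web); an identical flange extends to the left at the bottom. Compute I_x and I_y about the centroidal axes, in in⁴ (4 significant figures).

I_x ≈ 39.78 in⁴, I_y ≈ 18.80 in⁴

Break the section into simple shapes (no overlaps), measuring from the bottom-left corner of the bounding box.
Web: 0.55 × 6.4, A = 3.52 in², y = 3.2 in, Ī = 12.0149 in⁴.
Top flange (beyond web): 3.85 × 0.4, A = 1.54 in², y = 6.2 in, Ī = 0.0205333 in⁴.
Bottom flange (beyond web): 3.85 × 0.4, A = 1.54 in², y = 0.2 in, Ī = 0.0205333 in⁴.
Centroid: ȳ = ΣA·y / ΣA = 3.2 in.
Transfer each piece to the centroidal x-axis using Ī + A·d² with d = y − 3.2:
  web: d = 0 in → contributes +12.0149 in⁴
  top flange (beyond web): d = 3 in → contributes +13.8805 in⁴
  bottom flange (beyond web): d = -3 in → contributes +13.8805 in⁴
Total I = 39.776 in⁴.
For the y-axis: x̄ = 4.125 in.
Repeating about the centroidal y-axis gives I_y = 18.8004 in⁴.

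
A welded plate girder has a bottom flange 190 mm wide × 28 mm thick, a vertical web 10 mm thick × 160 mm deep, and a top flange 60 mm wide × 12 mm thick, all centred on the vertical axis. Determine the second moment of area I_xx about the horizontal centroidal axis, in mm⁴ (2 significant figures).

Decompose the section into non-overlapping parts with the origin at the bottom-left of its bounding rectangle.
Bottom plate: 190 × 28, A = 5 320 mm², y = 14 mm, Ī = 347 573 mm⁴.
Web plate: 10 × 160, A = 1 600 mm², y = 108 mm, Ī = 3 413 333 mm⁴.
Top plate: 60 × 12, A = 720 mm², y = 194 mm, Ī = 8 640 mm⁴.
Centroid: ȳ = ΣA·y / ΣA = 50.65 mm.
Transfer each piece to the horizontal centroidal axis using Ī + A·d² with d = y − 50.65:
  bottom plate: d = -36.65 mm → contributes +7 493 211 mm⁴
  web plate: d = 57.35 mm → contributes +8 675 913 mm⁴
  top plate: d = 143.4 mm → contributes +14 804 242 mm⁴
Total I = 30 973 367 mm⁴.

I_xx ≈ 3.1 × 10⁷ mm⁴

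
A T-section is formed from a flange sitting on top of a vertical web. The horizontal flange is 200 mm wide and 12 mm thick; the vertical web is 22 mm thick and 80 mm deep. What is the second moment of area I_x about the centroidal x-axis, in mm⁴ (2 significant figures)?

Decompose the section into non-overlapping parts with the origin at the bottom-left of its bounding rectangle.
Flange: 200 × 12, A = 2 400 mm², y = 86 mm, Ī = 28 800 mm⁴.
Web: 22 × 80, A = 1 760 mm², y = 40 mm, Ī = 938 667 mm⁴.
Centroid: ȳ = ΣA·y / ΣA = 66.54 mm.
Transfer each piece to the centroidal x-axis using Ī + A·d² with d = y − 66.54:
  flange: d = 19.46 mm → contributes +937 804 mm⁴
  web: d = -26.54 mm → contributes +2 178 217 mm⁴
Total I = 3 116 021 mm⁴.

I_x ≈ 3.1 × 10⁶ mm⁴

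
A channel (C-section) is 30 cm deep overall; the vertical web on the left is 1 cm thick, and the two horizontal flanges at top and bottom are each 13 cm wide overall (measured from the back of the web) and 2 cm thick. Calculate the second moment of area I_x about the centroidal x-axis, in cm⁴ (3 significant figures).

Decompose the section into non-overlapping parts with the origin at the bottom-left of its bounding rectangle.
Web: 1 × 30, A = 30 cm², y = 15 cm, Ī = 2 250 cm⁴.
Top flange (beyond web): 12 × 2, A = 24 cm², y = 29 cm, Ī = 8 cm⁴.
Bottom flange (beyond web): 12 × 2, A = 24 cm², y = 1 cm, Ī = 8 cm⁴.
By symmetry the centroid is at mid-height, ȳ = 15 cm.
Transfer each piece to the centroidal x-axis using Ī + A·d² with d = y − 15:
  web: d = 0 cm → contributes +2 250 cm⁴
  top flange (beyond web): d = 14 cm → contributes +4 712 cm⁴
  bottom flange (beyond web): d = -14 cm → contributes +4 712 cm⁴
Total I = 11 674 cm⁴.

I_x ≈ 1.17 × 10⁴ cm⁴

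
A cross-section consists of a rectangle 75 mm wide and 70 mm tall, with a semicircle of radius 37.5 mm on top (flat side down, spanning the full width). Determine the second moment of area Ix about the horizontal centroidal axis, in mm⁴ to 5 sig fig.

Decompose the section into non-overlapping parts with the origin at the bottom-left of its bounding rectangle.
Rectangular body: 75 × 70, A = 5 250 mm², y = 35 mm, Ī = 2 143 750 mm⁴.
Semicircular cap: semicircle r = 37.5, A = 2208.932 mm², y = 85.91549 mm, Ī = 217048.7 mm⁴.
Centroid: ȳ = ΣA·y / ΣA = 50.07842 mm.
Transfer each piece to the horizontal centroidal axis using Ī + A·d² with d = y − 50.07842:
  rectangular body: d = -15.07842 mm → contributes +3 337 383 mm⁴
  semicircular cap: d = 35.83708 mm → contributes +3 053 972 mm⁴
Total I = 6 391 355 mm⁴.

Ix ≈ 6.3914 × 10⁶ mm⁴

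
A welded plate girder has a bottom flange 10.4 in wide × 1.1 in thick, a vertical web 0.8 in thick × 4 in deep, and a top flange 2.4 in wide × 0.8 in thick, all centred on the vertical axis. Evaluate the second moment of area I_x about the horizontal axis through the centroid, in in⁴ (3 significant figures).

Break the section into simple shapes (no overlaps), measuring from the bottom-left corner of the bounding box.
Bottom plate: 10.4 × 1.1, A = 11.44 in², y = 0.55 in, Ī = 1.1535 in⁴.
Web plate: 0.8 × 4, A = 3.2 in², y = 3.1 in, Ī = 4.2667 in⁴.
Top plate: 2.4 × 0.8, A = 1.92 in², y = 5.5 in, Ī = 0.1024 in⁴.
Centroid: ȳ = ΣA·y / ΣA = 1.6167 in.
Transfer each piece to the horizontal axis through the centroid using Ī + A·d² with d = y − 1.6167:
  bottom plate: d = -1.0667 in → contributes +14.17 in⁴
  web plate: d = 1.4833 in → contributes +11.308 in⁴
  top plate: d = 3.8833 in → contributes +29.057 in⁴
Total I = 54.534 in⁴.

I_x ≈ 54.5 in⁴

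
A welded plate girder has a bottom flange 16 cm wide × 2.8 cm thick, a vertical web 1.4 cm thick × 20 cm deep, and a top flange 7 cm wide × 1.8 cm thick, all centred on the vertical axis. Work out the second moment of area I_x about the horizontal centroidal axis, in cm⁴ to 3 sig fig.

I_x ≈ 6650 cm⁴

Split into non-overlapping primitives; take the origin at the lower-left of the bounding box.
Bottom plate: 16 × 2.8, A = 44.8 cm², y = 1.4 cm, Ī = 29.269 cm⁴.
Web plate: 1.4 × 20, A = 28 cm², y = 12.8 cm, Ī = 933.33 cm⁴.
Top plate: 7 × 1.8, A = 12.6 cm², y = 23.7 cm, Ī = 3.402 cm⁴.
Centroid: ȳ = ΣA·y / ΣA = 8.4279 cm.
Transfer each piece to the horizontal centroidal axis using Ī + A·d² with d = y − 8.4279:
  bottom plate: d = -7.0279 cm → contributes +2 242 cm⁴
  web plate: d = 4.3721 cm → contributes +1468.6 cm⁴
  top plate: d = 15.272 cm → contributes +2942.2 cm⁴
Total I = 6652.8 cm⁴.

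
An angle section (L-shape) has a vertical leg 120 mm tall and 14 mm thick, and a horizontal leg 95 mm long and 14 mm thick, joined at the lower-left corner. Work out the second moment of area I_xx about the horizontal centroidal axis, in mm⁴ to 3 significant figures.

I_xx ≈ 3.94 × 10⁶ mm⁴

Split into non-overlapping primitives; take the origin at the lower-left of the bounding box.
Vertical leg: 14 × 120, A = 1 680 mm², y = 60 mm, Ī = 2 016 000 mm⁴.
Horizontal leg (remainder): 81 × 14, A = 1 134 mm², y = 7 mm, Ī = 18 522 mm⁴.
Centroid: ȳ = ΣA·y / ΣA = 38.642 mm.
Transfer each piece to the horizontal centroidal axis using Ī + A·d² with d = y − 38.642:
  vertical leg: d = 21.358 mm → contributes +2 782 371 mm⁴
  horizontal leg (remainder): d = -31.642 mm → contributes +1 153 886 mm⁴
Total I = 3 936 257 mm⁴.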